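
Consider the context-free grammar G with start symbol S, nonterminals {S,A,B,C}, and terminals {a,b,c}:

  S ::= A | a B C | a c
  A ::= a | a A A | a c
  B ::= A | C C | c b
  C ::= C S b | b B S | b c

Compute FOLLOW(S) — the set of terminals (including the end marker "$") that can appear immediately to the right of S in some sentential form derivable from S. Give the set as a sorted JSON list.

FIRST iteration:
round 1:
  A via A→a: +{a}
  B via B→A: +{a}
  B via B→c b: +{c}
  C via C→b B S: +{b}
  S via S→A: +{a}
  S: {a}  A: {a}  B: {a,c}  C: {b}
round 2:
  B via B→C C: +{b}
  S: {a}  A: {a}  B: {a,b,c}  C: {b}
round 3: (no change)
  S: {a}  A: {a}  B: {a,b,c}  C: {b}

FOLLOW iteration:
initialize: $ ∈ FOLLOW(S)
round 1:
  A→a A A: FOLLOW(A) ⊇ FIRST(A) = {a}; new: +{a}
  B→C C: FOLLOW(C) ⊇ FIRST(C) = {b}; new: +{b}
  C→C S b: FOLLOW(C) ⊇ FIRST(S) = {a}; new: +{a}
  C→C S b: FOLLOW(S) ⊇ FIRST(b) = {b}; new: +{b}
  C→b B S: FOLLOW(B) ⊇ FIRST(S) = {a}; new: +{a}
  C→b B S: FOLLOW(S) ⊇ FOLLOW(C) ⊇ {a,b}; new: +{a}
  S→A: FOLLOW(A) ⊇ FOLLOW(S) ⊇ {$,a,b}; new: +{$,b}
  S→a B C: FOLLOW(B) ⊇ FIRST(C) = {b}; new: +{b}
  S→a B C: FOLLOW(C) ⊇ FOLLOW(S) ⊇ {$,a,b}; new: +{$}
  FOLLOW(S)={$,a,b}  FOLLOW(A)={$,a,b}  FOLLOW(B)={a,b}  FOLLOW(C)={$,a,b}
round 2: — fixpoint
  FOLLOW(S)={$,a,b}  FOLLOW(A)={$,a,b}  FOLLOW(B)={a,b}  FOLLOW(C)={$,a,b}

FOLLOW(S) = ["$", "a", "b"]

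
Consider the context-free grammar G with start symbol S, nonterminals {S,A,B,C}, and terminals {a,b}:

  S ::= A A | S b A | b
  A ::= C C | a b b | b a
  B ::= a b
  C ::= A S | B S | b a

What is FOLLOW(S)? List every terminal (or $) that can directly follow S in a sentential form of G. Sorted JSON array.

Compute FIRST by fixpoint:
iter 1:
  A via A→a b b: +{a}
  A via A→b a: +{b}
  B via B→a b: +{a}
  C via C→A S: +{a,b}
  S via S→A A: +{a,b}
  FIRST[S]={a,b}  FIRST[A]={a,b}  FIRST[B]={a}  FIRST[C]={a,b}
iter 2: (no change)
  FIRST[S]={a,b}  FIRST[A]={a,b}  FIRST[B]={a}  FIRST[C]={a,b}

FOLLOW sets:
seed FOLLOW(S) with $
round 1:
  A→C C: FOLLOW(C) ⊇ FIRST(C) = {a,b}; new: +{a,b}
  C→A S: FOLLOW(A) ⊇ FIRST(S) = {a,b}; new: +{a,b}
  C→A S: FOLLOW(S) ⊇ FOLLOW(C) ⊇ {a,b}; new: +{a,b}
  C→B S: FOLLOW(B) ⊇ FIRST(S) = {a,b}; new: +{a,b}
  S→A A: FOLLOW(A) ⊇ FOLLOW(S) ⊇ {$,a,b}; new: +{$}
  FOLLOW[S]={$,a,b}  FOLLOW[A]={$,a,b}  FOLLOW[B]={a,b}  FOLLOW[C]={a,b}
round 2:
  A→C C: FOLLOW(C) ⊇ FOLLOW(A) ⊇ {$,a,b}; new: +{$}
  FOLLOW[S]={$,a,b}  FOLLOW[A]={$,a,b}  FOLLOW[B]={a,b}  FOLLOW[C]={$,a,b}
round 3: (no change)
  FOLLOW[S]={$,a,b}  FOLLOW[A]={$,a,b}  FOLLOW[B]={a,b}  FOLLOW[C]={$,a,b}

FOLLOW(S) = ["$", "a", "b"]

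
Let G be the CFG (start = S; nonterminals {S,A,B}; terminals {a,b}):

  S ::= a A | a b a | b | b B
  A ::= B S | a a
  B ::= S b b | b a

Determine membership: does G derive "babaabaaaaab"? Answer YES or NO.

Convert to CNF:
  S -> T0 A | T0 X3 | T1 B | b
  A -> B S | T0 T0
  B -> S X2 | T1 T0
  T0 -> a
  T1 -> b
  X2 -> T1 T1
  X3 -> T1 T0

CYK table (by increasing span):
  [0..0]={S,T1}  "b"  orig:{S}
  [1..1]={T0}  "a"  orig:{}
  [2..2]={S,T1}  "b"  orig:{S}
  [3..3]={T0}  "a"  orig:{}
  [4..4]={T0}  "a"  orig:{}
  [5..5]={S,T1}  "b"  orig:{S}
  [6..6]={T0}  "a"  orig:{}
  [7..7]={T0}  "a"  orig:{}
  [8..8]={T0}  "a"  orig:{}
  [9..9]={T0}  "a"  orig:{}
  [10..10]={T0}  "a"  orig:{}
  [11..11]={S,T1}  "b"  orig:{S}
  [0..1]={B,X3}  "ba"  orig:{B}
  [1..2]=∅  "ab"
  [2..3]={B,X3}  "ba"  orig:{B}
  [3..4]={A}  "aa"
  [4..5]=∅  "ab"
  [5..6]={B,X3}  "ba"  orig:{B}
  [6..7]={A}  "aa"
  [7..8]={A}  "aa"
  [8..9]={A}  "aa"
  [9..10]={A}  "aa"
  [10..11]=∅  "ab"
  [0..2]={A}  "bab"
  [1..3]={S}  "aba"
  [2..4]=∅  "baa"
  [3..5]=∅  "aab"
  [4..6]={S}  "aba"
  [5..7]=∅  "baa"
  [6..8]={S}  "aaa"
  [7..9]={S}  "aaa"
  [8..10]={S}  "aaa"
  [9..11]=∅  "aab"
  [0..3]=∅  "baba"
  [1..4]=∅  "abaa"
  [2..5]=∅  "baab"
  [3..6]=∅  "aaba"
  [4..7]=∅  "abaa"
  [5..8]=∅  "baaa"
  [6..9]=∅  "aaaa"
  [7..10]=∅  "aaaa"
  [8..11]=∅  "aaab"
  [0..4]=∅  "babaa"
  [1..5]=∅  "abaab"
  [2..6]={A}  "baaba"
  [3..7]=∅  "aabaa"
  [4..8]=∅  "abaaa"
  [5..9]={A}  "baaaa"
  [6..10]=∅  "aaaaa"
  [7..11]=∅  "aaaab"
  [0..5]=∅  "babaab"
  [1..6]={S}  "abaaba"
  [2..7]=∅  "baabaa"
  [3..8]=∅  "aabaaa"
  [4..9]={S}  "abaaaa"
  [5..10]=∅  "baaaaa"
  [6..11]=∅  "aaaaab"
  [0..6]=∅  "babaaba"
  [1..7]=∅  "abaabaa"
  [2..8]=∅  "baabaaa"
  [3..9]=∅  "aabaaaa"
  [4..10]=∅  "abaaaaa"
  [5..11]=∅  "baaaaab"
  [0..7]=∅  "babaabaa"
  [1..8]=∅  "abaabaaa"
  [2..9]={A}  "baabaaaa"
  [3..10]=∅  "aabaaaaa"
  [4..11]=∅  "abaaaaab"
  [0..8]=∅  "babaabaaa"
  [1..9]={S}  "abaabaaaa"
  [2..10]=∅  "baabaaaaa"
  [3..11]=∅  "aabaaaaab"
  [0..9]=∅  "babaabaaaa"
  [1..10]=∅  "abaabaaaaa"
  [2..11]=∅  "baabaaaaab"
  [0..10]=∅  "babaabaaaaa"
  [1..11]=∅  "abaabaaaaab"
  [0..11]=∅  "babaabaaaaab"

S ∉ T[0,11] ⇒ NO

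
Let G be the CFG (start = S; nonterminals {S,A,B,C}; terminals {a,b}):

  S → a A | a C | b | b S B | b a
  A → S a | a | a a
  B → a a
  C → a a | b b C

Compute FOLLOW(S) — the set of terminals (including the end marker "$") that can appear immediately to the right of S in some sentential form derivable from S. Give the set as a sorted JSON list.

FIRST iteration:
pass 1:
  A via A→a: +{a}
  B via B→a a: +{a}
  C via C→a a: +{a}
  C via C→b b C: +{b}
  S via S→a A: +{a}
  S via S→b: +{b}
  FIRST(S)={a,b}  FIRST(A)={a}  FIRST(B)={a}  FIRST(C)={a,b}
pass 2:
  A via A→S a: +{b}
  FIRST(S)={a,b}  FIRST(A)={a,b}  FIRST(B)={a}  FIRST(C)={a,b}
pass 3: (stable)
  FIRST(S)={a,b}  FIRST(A)={a,b}  FIRST(B)={a}  FIRST(C)={a,b}

FOLLOW sets:
initialize: $ ∈ FOLLOW(S)
pass 1:
  A→S a: FOLLOW(S) ⊇ FIRST(a) = {a}; new: +{a}
  S→a A: FOLLOW(A) ⊇ FOLLOW(S) ⊇ {$,a}; new: +{$,a}
  S→a C: FOLLOW(C) ⊇ FOLLOW(S) ⊇ {$,a}; new: +{$,a}
  S→b S B: FOLLOW(B) ⊇ FOLLOW(S) ⊇ {$,a}; new: +{$,a}
  FOLLOW[S]={$,a}  FOLLOW[A]={$,a}  FOLLOW[B]={$,a}  FOLLOW[C]={$,a}
pass 2: done
  FOLLOW[S]={$,a}  FOLLOW[A]={$,a}  FOLLOW[B]={$,a}  FOLLOW[C]={$,a}

FOLLOW(S) = ["$", "a"]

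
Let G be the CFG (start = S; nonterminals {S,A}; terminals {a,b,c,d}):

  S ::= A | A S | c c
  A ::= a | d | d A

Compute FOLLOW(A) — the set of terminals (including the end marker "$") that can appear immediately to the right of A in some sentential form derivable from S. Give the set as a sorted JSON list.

Compute FIRST by fixpoint:
round 1:
  A via A→a: +{a}
  A via A→d: +{d}
  S via S→A: +{a,d}
  S via S→c c: +{c}
  FIRST(S)={a,c,d}  FIRST(A)={a,d}
round 2: (stable)
  FIRST(S)={a,c,d}  FIRST(A)={a,d}

Compute FOLLOW by fixpoint:
FOLLOW(S) := {$}
[1]
  S→A: FOLLOW(A) ⊇ FOLLOW(S) ⊇ {$}; new: +{$}
  S→A S: FOLLOW(A) ⊇ FIRST(S) = {a,c,d}; new: +{a,c,d}
  FOLLOW[S]={$}  FOLLOW[A]={$,a,c,d}
[2] (no change)
  FOLLOW[S]={$}  FOLLOW[A]={$,a,c,d}

FOLLOW(A) = ["$", "a", "c", "d"]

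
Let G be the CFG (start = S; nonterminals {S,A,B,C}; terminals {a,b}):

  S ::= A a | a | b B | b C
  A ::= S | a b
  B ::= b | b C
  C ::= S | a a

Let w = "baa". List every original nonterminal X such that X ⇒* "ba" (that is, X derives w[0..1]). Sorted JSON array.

Convert to CNF:
  S -> A T0 | T1 B | T1 C | a
  A -> A T0 | T0 T1 | T1 B | T1 C | a
  B -> T1 C | b
  C -> A T0 | T0 T0 | T1 B | T1 C | a
  T0 -> a
  T1 -> b

Fill CYK table bottom-up (cells [i..j] with 0 ≤ i ≤ j ≤ 1 only):
  cell(0,0) b: {B,T1}  orig:{B}
  cell(1,1) a: {A,C,S,T0}  orig:{A,C,S}
  cell(0,1) ba: {A,B,C,S}

Original NTs in T[0,1] deriving "ba": ["A", "B", "C", "S"]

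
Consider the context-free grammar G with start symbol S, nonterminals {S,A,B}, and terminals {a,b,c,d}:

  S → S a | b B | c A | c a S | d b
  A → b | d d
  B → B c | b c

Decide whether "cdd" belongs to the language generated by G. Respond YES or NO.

Convert to CNF:
  S -> S T3 | T0 T2 | T1 A | T1 X4 | T2 B
  A -> T0 T0 | b
  B -> B T1 | T2 T1
  T0 -> d
  T1 -> c
  T2 -> b
  T3 -> a
  X4 -> T3 S

CYK table (by increasing span):
  cell(0,0) c: {T1}  orig:{}
  cell(1,1) d: {T0}  orig:{}
  cell(2,2) d: {T0}  orig:{}
  cell(0,1) cd: ∅
  cell(1,2) dd: {A}
  cell(0,2) cdd: {S}

S ∈ T[0,2] ⇒ YES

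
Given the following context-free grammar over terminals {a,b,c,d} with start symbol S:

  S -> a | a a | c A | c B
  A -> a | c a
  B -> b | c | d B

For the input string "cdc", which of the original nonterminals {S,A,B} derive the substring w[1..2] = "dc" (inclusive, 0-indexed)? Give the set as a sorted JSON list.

Convert to CNF:
  S -> T0 A | T0 B | T1 T1 | a
  A -> T0 T1 | a
  B -> T2 B | b | c
  T0 -> c
  T1 -> a
  T2 -> d

Fill CYK table bottom-up (cells [i..j] with 1 ≤ i ≤ j ≤ 2 only):
  T[1,1] 'd' = {T2}  orig:{}
  T[2,2] 'c' = {B,T0}  orig:{B}
  T[1,2] 'dc' = {B}

Original NTs in T[1,2] deriving "dc": ["B"]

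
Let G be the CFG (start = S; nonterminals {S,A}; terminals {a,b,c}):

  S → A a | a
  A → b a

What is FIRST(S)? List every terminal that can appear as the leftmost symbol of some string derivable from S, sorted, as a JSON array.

Compute FIRST by fixpoint:
iter 1:
  A via A→b a: +{b}
  S via S→A a: +{b}
  S via S→a: +{a}
  FIRST(S)={a,b}  FIRST(A)={b}
iter 2: (stable)
  FIRST(S)={a,b}  FIRST(A)={b}

FIRST(S) = ["a", "b"]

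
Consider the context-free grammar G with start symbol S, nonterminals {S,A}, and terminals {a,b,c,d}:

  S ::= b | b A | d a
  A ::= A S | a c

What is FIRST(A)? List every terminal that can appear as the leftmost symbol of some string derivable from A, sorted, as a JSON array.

Compute FIRST by fixpoint:
pass 1:
  A via A→a c: +{a}
  S via S→b: +{b}
  S via S→d a: +{d}
  FIRST[S]={b,d}  FIRST[A]={a}
pass 2: (stable)
  FIRST[S]={b,d}  FIRST[A]={a}

FIRST(A) = ["a"]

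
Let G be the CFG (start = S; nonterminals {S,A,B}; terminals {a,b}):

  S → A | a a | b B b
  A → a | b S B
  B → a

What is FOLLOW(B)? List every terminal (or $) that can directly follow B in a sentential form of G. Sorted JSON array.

FIRST iteration:
[1]
  A via A→a: +{a}
  A via A→b S B: +{b}
  B via B→a: +{a}
  S via S→A: +{a,b}
  FIRST[S]={a,b}  FIRST[A]={a,b}  FIRST[B]={a}
[2] (stable)
  FIRST[S]={a,b}  FIRST[A]={a,b}  FIRST[B]={a}

FOLLOW sets:
seed FOLLOW(S) with $
round 1:
  A→b S B: FOLLOW(S) ⊇ FIRST(B) = {a}; new: +{a}
  S→A: FOLLOW(A) ⊇ FOLLOW(S) ⊇ {$,a}; new: +{$,a}
  S→b B b: FOLLOW(B) ⊇ FIRST(b) = {b}; new: +{b}
  FOLLOW[S]={$,a}  FOLLOW[A]={$,a}  FOLLOW[B]={b}
round 2:
  A→b S B: FOLLOW(B) ⊇ FOLLOW(A) ⊇ {$,a}; new: +{$,a}
  FOLLOW[S]={$,a}  FOLLOW[A]={$,a}  FOLLOW[B]={$,a,b}
round 3: (stable)
  FOLLOW[S]={$,a}  FOLLOW[A]={$,a}  FOLLOW[B]={$,a,b}

FOLLOW(B) = ["$", "a", "b"]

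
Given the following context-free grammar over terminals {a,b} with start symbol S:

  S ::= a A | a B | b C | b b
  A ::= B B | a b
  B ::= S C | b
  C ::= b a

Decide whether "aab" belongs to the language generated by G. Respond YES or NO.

CNF form of G:
  S -> T0 A | T0 B | T1 C | T1 T1
  A -> B B | T0 T1
  B -> S C | b
  C -> T1 T0
  T0 -> a
  T1 -> b

CYK fill:
  T[0,0] 'a' = {T0}  orig:{}
  T[1,1] 'a' = {T0}  orig:{}
  T[2,2] 'b' = {B,T1}  orig:{B}
  T[0,1] 'aa' = ∅
  T[1,2] 'ab' = {A,S}
  T[0,2] 'aab' = {S}

S ∈ T[0,2] ⇒ YES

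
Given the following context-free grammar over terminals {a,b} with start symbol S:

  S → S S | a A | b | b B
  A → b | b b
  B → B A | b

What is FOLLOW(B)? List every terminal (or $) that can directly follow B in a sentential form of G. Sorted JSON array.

FIRST sets, iterate to fixpoint:
round 1:
  A via A→b: +{b}
  B via B→b: +{b}
  S via S→a A: +{a}
  S via S→b: +{b}
  FIRST[S]={a,b}  FIRST[A]={b}  FIRST[B]={b}
round 2: (no change)
  FIRST[S]={a,b}  FIRST[A]={b}  FIRST[B]={b}

FOLLOW iteration:
FOLLOW(S) := {$}
pass 1:
  B→B A: FOLLOW(B) ⊇ FIRST(A) = {b}; new: +{b}
  B→B A: FOLLOW(A) ⊇ FOLLOW(B) ⊇ {b}; new: +{b}
  S→S S: FOLLOW(S) ⊇ FIRST(S) = {a,b}; new: +{a,b}
  S→a A: FOLLOW(A) ⊇ FOLLOW(S) ⊇ {$,a,b}; new: +{$,a}
  S→b B: FOLLOW(B) ⊇ FOLLOW(S) ⊇ {$,a,b}; new: +{$,a}
  S: {$,a,b}  A: {$,a,b}  B: {$,a,b}
pass 2: (no change)
  S: {$,a,b}  A: {$,a,b}  B: {$,a,b}

FOLLOW(B) = ["$", "a", "b"]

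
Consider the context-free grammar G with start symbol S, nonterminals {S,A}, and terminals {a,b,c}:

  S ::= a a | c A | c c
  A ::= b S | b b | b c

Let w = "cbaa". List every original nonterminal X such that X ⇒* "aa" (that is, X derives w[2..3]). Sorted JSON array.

Convert to CNF:
  S -> T1 A | T1 T1 | T2 T2
  A -> T0 S | T0 T0 | T0 T1
  T0 -> b
  T1 -> c
  T2 -> a

CYK fill, restricted to cells inside w[2..3]:
  cell(2,2) a: {T2}  orig:{}
  cell(3,3) a: {T2}  orig:{}
  cell(2,3) aa: {S}

Original NTs in T[2,3] deriving "aa": ["S"]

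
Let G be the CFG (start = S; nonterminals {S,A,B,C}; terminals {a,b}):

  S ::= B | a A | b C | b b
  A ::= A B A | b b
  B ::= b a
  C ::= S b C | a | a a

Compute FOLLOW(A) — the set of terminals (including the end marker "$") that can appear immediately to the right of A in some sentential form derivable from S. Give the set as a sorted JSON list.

FIRST iteration:
pass 1:
  A via A→b b: +{b}
  B via B→b a: +{b}
  C via C→a: +{a}
  S via S→B: +{b}
  S via S→a A: +{a}
  FIRST(S)={a,b}  FIRST(A)={b}  FIRST(B)={b}  FIRST(C)={a}
pass 2:
  C via C→S b C: +{b}
  FIRST(S)={a,b}  FIRST(A)={b}  FIRST(B)={b}  FIRST(C)={a,b}
pass 3: (no change)
  FIRST(S)={a,b}  FIRST(A)={b}  FIRST(B)={b}  FIRST(C)={a,b}

FOLLOW iteration:
FOLLOW(S) := {$}
round 1:
  A→A B A: FOLLOW(A) ⊇ FIRST(B) = {b}; new: +{b}
  A→A B A: FOLLOW(B) ⊇ FIRST(A) = {b}; new: +{b}
  C→S b C: FOLLOW(S) ⊇ FIRST(b) = {b}; new: +{b}
  S→B: FOLLOW(B) ⊇ FOLLOW(S) ⊇ {$,b}; new: +{$}
  S→a A: FOLLOW(A) ⊇ FOLLOW(S) ⊇ {$,b}; new: +{$}
  S→b C: FOLLOW(C) ⊇ FOLLOW(S) ⊇ {$,b}; new: +{$,b}
  S: {$,b}  A: {$,b}  B: {$,b}  C: {$,b}
round 2: done
  S: {$,b}  A: {$,b}  B: {$,b}  C: {$,b}

FOLLOW(A) = ["$", "b"]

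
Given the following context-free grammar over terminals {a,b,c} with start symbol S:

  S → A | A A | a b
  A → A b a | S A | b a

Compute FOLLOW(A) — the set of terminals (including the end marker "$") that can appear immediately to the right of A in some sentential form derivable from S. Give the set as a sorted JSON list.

FIRST iteration:
iter 1:
  A via A→b a: +{b}
  S via S→A: +{b}
  S via S→a b: +{a}
  S: {a,b}  A: {b}
iter 2:
  A via A→S A: +{a}
  S: {a,b}  A: {a,b}
iter 3: done
  S: {a,b}  A: {a,b}

FOLLOW iteration:
FOLLOW(S) := {$}
pass 1:
  A→A b a: FOLLOW(A) ⊇ FIRST(b) = {b}; new: +{b}
  A→S A: FOLLOW(S) ⊇ FIRST(A) = {a,b}; new: +{a,b}
  S→A: FOLLOW(A) ⊇ FOLLOW(S) ⊇ {$,a,b}; new: +{$,a}
  FOLLOW[S]={$,a,b}  FOLLOW[A]={$,a,b}
pass 2: — fixpoint
  FOLLOW[S]={$,a,b}  FOLLOW[A]={$,a,b}

FOLLOW(A) = ["$", "a", "b"]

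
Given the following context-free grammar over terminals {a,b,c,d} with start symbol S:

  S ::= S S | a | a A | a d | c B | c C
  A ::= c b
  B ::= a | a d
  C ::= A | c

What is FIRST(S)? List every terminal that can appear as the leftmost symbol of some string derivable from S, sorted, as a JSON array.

FIRST iteration:
round 1:
  A via A→c b: +{c}
  B via B→a: +{a}
  C via C→A: +{c}
  S via S→a: +{a}
  S via S→c B: +{c}
  FIRST[S]={a,c}  FIRST[A]={c}  FIRST[B]={a}  FIRST[C]={c}
round 2: (stable)
  FIRST[S]={a,c}  FIRST[A]={c}  FIRST[B]={a}  FIRST[C]={c}

FIRST(S) = ["a", "c"]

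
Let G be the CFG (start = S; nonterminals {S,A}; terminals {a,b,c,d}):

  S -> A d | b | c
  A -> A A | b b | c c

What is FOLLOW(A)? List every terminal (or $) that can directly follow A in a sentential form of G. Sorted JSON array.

FIRST iteration:
round 1:
  A via A→b b: +{b}
  A via A→c c: +{c}
  S via S→A d: +{b,c}
  S: {b,c}  A: {b,c}
round 2: — fixpoint
  S: {b,c}  A: {b,c}

FOLLOW sets:
initialize: $ ∈ FOLLOW(S)
pass 1:
  A→A A: FOLLOW(A) ⊇ FIRST(A) = {b,c}; new: +{b,c}
  S→A d: FOLLOW(A) ⊇ FIRST(d) = {d}; new: +{d}
  S: {$}  A: {b,c,d}
pass 2: (stable)
  S: {$}  A: {b,c,d}

FOLLOW(A) = ["b", "c", "d"]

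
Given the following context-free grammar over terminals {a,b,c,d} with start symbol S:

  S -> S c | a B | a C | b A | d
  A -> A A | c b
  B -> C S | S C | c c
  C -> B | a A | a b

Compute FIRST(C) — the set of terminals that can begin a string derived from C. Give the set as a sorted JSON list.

Compute FIRST by fixpoint:
pass 1:
  A via A→c b: +{c}
  B via B→c c: +{c}
  C via C→B: +{c}
  C via C→a A: +{a}
  S via S→a B: +{a}
  S via S→b A: +{b}
  S via S→d: +{d}
  S: {a,b,d}  A: {c}  B: {c}  C: {a,c}
pass 2:
  B via B→C S: +{a}
  B via B→S C: +{b,d}
  C via C→B: +{b,d}
  S: {a,b,d}  A: {c}  B: {a,b,c,d}  C: {a,b,c,d}
pass 3: (no change)
  S: {a,b,d}  A: {c}  B: {a,b,c,d}  C: {a,b,c,d}

FIRST(C) = ["a", "b", "c", "d"]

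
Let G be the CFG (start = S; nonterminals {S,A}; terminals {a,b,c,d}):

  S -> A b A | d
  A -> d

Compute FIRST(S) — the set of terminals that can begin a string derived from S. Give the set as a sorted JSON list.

FIRST iteration:
iter 1:
  A via A→d: +{d}
  S via S→A b A: +{d}
  FIRST[S]={d}  FIRST[A]={d}
iter 2: (stable)
  FIRST[S]={d}  FIRST[A]={d}

FIRST(S) = ["d"]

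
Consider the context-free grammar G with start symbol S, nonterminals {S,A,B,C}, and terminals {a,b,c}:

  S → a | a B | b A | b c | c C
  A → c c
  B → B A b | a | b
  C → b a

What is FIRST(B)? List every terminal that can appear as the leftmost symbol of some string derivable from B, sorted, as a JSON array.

Compute FIRST by fixpoint:
round 1:
  A via A→c c: +{c}
  B via B→a: +{a}
  B via B→b: +{b}
  C via C→b a: +{b}
  S via S→a: +{a}
  S via S→b A: +{b}
  S via S→c C: +{c}
  FIRST(S)={a,b,c}  FIRST(A)={c}  FIRST(B)={a,b}  FIRST(C)={b}
round 2: (stable)
  FIRST(S)={a,b,c}  FIRST(A)={c}  FIRST(B)={a,b}  FIRST(C)={b}

FIRST(B) = ["a", "b"]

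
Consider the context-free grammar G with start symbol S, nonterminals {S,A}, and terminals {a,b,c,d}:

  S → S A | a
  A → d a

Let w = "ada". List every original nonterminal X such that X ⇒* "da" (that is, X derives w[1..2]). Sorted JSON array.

CNF form of G:
  S -> S A | a
  A -> T0 T1
  T0 -> d
  T1 -> a

CYK fill, restricted to cells inside w[1..2]:
  [1..1]={T0}  "d"  orig:{}
  [2..2]={S,T1}  "a"  orig:{S}
  [1..2]={A}  "da"

Original NTs in T[1,2] deriving "da": ["A"]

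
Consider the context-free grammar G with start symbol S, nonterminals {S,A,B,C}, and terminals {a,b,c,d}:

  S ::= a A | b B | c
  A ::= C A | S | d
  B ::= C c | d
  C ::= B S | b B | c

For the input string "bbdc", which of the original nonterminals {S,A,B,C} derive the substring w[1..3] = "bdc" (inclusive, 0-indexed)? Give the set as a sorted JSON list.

CNF form of G:
  S -> T0 A | T1 B | c
  A -> C A | T0 A | T1 B | c | d
  B -> C T2 | d
  C -> B S | T1 B | c
  T0 -> a
  T1 -> b
  T2 -> c

Fill CYK table bottom-up, restricted to cells inside w[1..3]:
  T[1,1] 'b' = {T1}  orig:{}
  T[2,2] 'd' = {A,B}
  T[3,3] 'c' = {A,C,S,T2}  orig:{A,C,S}
  T[1,2] 'bd' = {A,C,S}
  T[2,3] 'dc' = {C}
  T[1,3] 'bdc' = {A,B}

Original NTs in T[1,3] deriving "bdc": ["A", "B"]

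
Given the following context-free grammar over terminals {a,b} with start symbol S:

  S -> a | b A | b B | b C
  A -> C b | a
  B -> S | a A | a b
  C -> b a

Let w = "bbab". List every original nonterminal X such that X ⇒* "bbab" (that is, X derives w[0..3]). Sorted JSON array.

Convert to CNF:
  S -> T0 A | T0 B | T0 C | a
  A -> C T0 | a
  B -> T0 A | T0 B | T0 C | T1 A | T1 T0 | a
  C -> T0 T1
  T0 -> b
  T1 -> a

CYK table (by increasing span), restricted to cells inside w[0..3]:
  cell(0,0) b: {T0}  orig:{}
  cell(1,1) b: {T0}  orig:{}
  cell(2,2) a: {A,B,S,T1}  orig:{A,B,S}
  cell(3,3) b: {T0}  orig:{}
  cell(0,1) bb: ∅
  cell(1,2) ba: {B,C,S}
  cell(2,3) ab: {B}
  cell(0,2) bba: {B,S}
  cell(1,3) bab: {A,B,S}
  cell(0,3) bbab: {B,S}

Original NTs in T[0,3] deriving "bbab": ["B", "S"]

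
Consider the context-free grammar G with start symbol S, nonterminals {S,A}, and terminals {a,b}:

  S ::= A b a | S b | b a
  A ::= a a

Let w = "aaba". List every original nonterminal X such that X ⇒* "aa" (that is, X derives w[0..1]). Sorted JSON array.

CNF form of G:
  S -> A X2 | S T1 | T1 T0
  A -> T0 T0
  T0 -> a
  T1 -> b
  X2 -> T1 T0

Fill CYK table bottom-up — only the sub-triangle for w[0..1]:
  T[0,0] 'a' = {T0}  orig:{}
  T[1,1] 'a' = {T0}  orig:{}
  T[0,1] 'aa' = {A}

Original NTs in T[0,1] deriving "aa": ["A"]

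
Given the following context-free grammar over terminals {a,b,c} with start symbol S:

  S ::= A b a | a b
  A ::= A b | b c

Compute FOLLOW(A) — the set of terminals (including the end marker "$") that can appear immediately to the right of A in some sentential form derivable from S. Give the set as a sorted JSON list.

FIRST iteration:
pass 1:
  A via A→b c: +{b}
  S via S→A b a: +{b}
  S via S→a b: +{a}
  S: {a,b}  A: {b}
pass 2: — fixpoint
  S: {a,b}  A: {b}

Compute FOLLOW by fixpoint:
seed FOLLOW(S) with $
pass 1:
  A→A b: FOLLOW(A) ⊇ FIRST(b) = {b}; new: +{b}
  FOLLOW[S]={$}  FOLLOW[A]={b}
pass 2: done
  FOLLOW[S]={$}  FOLLOW[A]={b}

FOLLOW(A) = ["b"]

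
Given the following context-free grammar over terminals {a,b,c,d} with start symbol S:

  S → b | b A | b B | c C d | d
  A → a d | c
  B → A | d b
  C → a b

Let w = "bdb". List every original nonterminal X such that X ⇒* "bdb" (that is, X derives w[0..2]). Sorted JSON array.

CNF form of G:
  S -> T2 A | T2 B | T3 X4 | b | d
  A -> T0 T1 | c
  B -> T0 T1 | T1 T2 | c
  C -> T0 T2
  T0 -> a
  T1 -> d
  T2 -> b
  T3 -> c
  X4 -> C T1

CYK table (by increasing span), restricted to cells inside w[0..2]:
  [0..0]={S,T2}  "b"  orig:{S}
  [1..1]={S,T1}  "d"  orig:{S}
  [2..2]={S,T2}  "b"  orig:{S}
  [0..1]=∅  "bd"
  [1..2]={B}  "db"
  [0..2]={S}  "bdb"

Original NTs in T[0,2] deriving "bdb": ["S"]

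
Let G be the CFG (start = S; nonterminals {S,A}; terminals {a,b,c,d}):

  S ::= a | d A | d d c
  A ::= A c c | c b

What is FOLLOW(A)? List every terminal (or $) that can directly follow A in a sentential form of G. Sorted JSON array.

FIRST sets, iterate to fixpoint:
[1]
  A via A→c b: +{c}
  S via S→a: +{a}
  S via S→d A: +{d}
  FIRST[S]={a,d}  FIRST[A]={c}
[2] (stable)
  FIRST[S]={a,d}  FIRST[A]={c}

Compute FOLLOW by fixpoint:
FOLLOW(S) := {$}
[1]
  A→A c c: FOLLOW(A) ⊇ FIRST(c) = {c}; new: +{c}
  S→d A: FOLLOW(A) ⊇ FOLLOW(S) ⊇ {$}; new: +{$}
  S: {$}  A: {$,c}
[2] — fixpoint
  S: {$}  A: {$,c}

FOLLOW(A) = ["$", "c"]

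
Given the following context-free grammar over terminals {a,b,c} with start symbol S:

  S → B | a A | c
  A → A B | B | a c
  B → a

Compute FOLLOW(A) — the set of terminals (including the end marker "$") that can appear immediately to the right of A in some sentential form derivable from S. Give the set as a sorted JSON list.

FIRST iteration:
pass 1:
  A via A→a c: +{a}
  B via B→a: +{a}
  S via S→B: +{a}
  S via S→c: +{c}
  FIRST[S]={a,c}  FIRST[A]={a}  FIRST[B]={a}
pass 2: done
  FIRST[S]={a,c}  FIRST[A]={a}  FIRST[B]={a}

FOLLOW sets:
FOLLOW(S) := {$}
iter 1:
  A→A B: FOLLOW(A) ⊇ FIRST(B) = {a}; new: +{a}
  A→A B: FOLLOW(B) ⊇ FOLLOW(A) ⊇ {a}; new: +{a}
  S→B: FOLLOW(B) ⊇ FOLLOW(S) ⊇ {$}; new: +{$}
  S→a A: FOLLOW(A) ⊇ FOLLOW(S) ⊇ {$}; new: +{$}
  FOLLOW[S]={$}  FOLLOW[A]={$,a}  FOLLOW[B]={$,a}
iter 2: done
  FOLLOW[S]={$}  FOLLOW[A]={$,a}  FOLLOW[B]={$,a}

FOLLOW(A) = ["$", "a"]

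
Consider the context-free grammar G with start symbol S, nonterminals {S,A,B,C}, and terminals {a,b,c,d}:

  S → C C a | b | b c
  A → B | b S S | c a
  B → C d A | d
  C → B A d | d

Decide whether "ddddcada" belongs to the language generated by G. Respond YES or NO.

Convert to CNF:
  S -> C X8 | T1 T2 | b
  A -> C X4 | T1 X5 | T2 T3 | d
  B -> C X6 | d
  C -> B X7 | d
  T0 -> d
  T1 -> b
  T2 -> c
  T3 -> a
  X4 -> T0 A
  X5 -> S S
  X6 -> T0 A
  X7 -> A T0
  X8 -> C T3

CYK table (by increasing span):
  cell(0,0) d: {A,B,C,T0}  orig:{A,B,C}
  cell(1,1) d: {A,B,C,T0}  orig:{A,B,C}
  cell(2,2) d: {A,B,C,T0}  orig:{A,B,C}
  cell(3,3) d: {A,B,C,T0}  orig:{A,B,C}
  cell(4,4) c: {T2}  orig:{}
  cell(5,5) a: {T3}  orig:{}
  cell(6,6) d: {A,B,C,T0}  orig:{A,B,C}
  cell(7,7) a: {T3}  orig:{}
  cell(0,1) dd: {X4,X6,X7}  orig:{}
  cell(1,2) dd: {X4,X6,X7}  orig:{}
  cell(2,3) dd: {X4,X6,X7}  orig:{}
  cell(3,4) dc: ∅
  cell(4,5) ca: {A}
  cell(5,6) ad: ∅
  cell(6,7) da: {X8}  orig:{}
  cell(0,2) ddd: {A,B,C}
  cell(1,3) ddd: {A,B,C}
  cell(2,4) ddc: ∅
  cell(3,5) dca: {X4,X6}  orig:{}
  cell(4,6) cad: {X7}  orig:{}
  cell(5,7) ada: ∅
  cell(0,3) dddd: {X4,X6,X7}  orig:{}
  cell(1,4) dddc: ∅
  cell(2,5) ddca: {A,B}
  cell(3,6) dcad: {C}
  cell(4,7) cada: ∅
  cell(0,4) ddddc: ∅
  cell(1,5) dddca: {X4,X6}  orig:{}
  cell(2,6) ddcad: {X7}  orig:{}
  cell(3,7) dcada: {X8}  orig:{}
  cell(0,5) ddddca: {A,B}
  cell(1,6) dddcad: {C}
  cell(2,7) ddcada: {S}
  cell(0,6) ddddcad: {X7}  orig:{}
  cell(1,7) dddcada: {X8}  orig:{}
  cell(0,7) ddddcada: {S}

S ∈ T[0,7] ⇒ YES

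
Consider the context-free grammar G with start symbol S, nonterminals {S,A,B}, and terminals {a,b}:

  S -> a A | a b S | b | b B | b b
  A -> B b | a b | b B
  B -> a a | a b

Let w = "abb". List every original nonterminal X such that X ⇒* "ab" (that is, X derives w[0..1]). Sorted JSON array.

CNF form of G:
  S -> T0 B | T0 T0 | T1 A | T1 X2 | b
  A -> B T0 | T0 B | T1 T0
  B -> T1 T0 | T1 T1
  T0 -> b
  T1 -> a
  X2 -> T0 S

CYK fill, restricted to cells inside w[0..1]:
  T[0,0] 'a' = {T1}  orig:{}
  T[1,1] 'b' = {S,T0}  orig:{S}
  T[0,1] 'ab' = {A,B}

Original NTs in T[0,1] deriving "ab": ["A", "B"]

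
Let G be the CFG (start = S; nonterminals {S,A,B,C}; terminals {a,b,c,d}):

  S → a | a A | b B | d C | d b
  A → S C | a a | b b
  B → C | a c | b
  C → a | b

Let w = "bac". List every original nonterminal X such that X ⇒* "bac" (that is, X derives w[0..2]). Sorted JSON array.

CNF form of G:
  S -> T0 A | T1 B | T3 C | T3 T1 | a
  A -> S C | T0 T0 | T1 T1
  B -> T0 T2 | a | b
  C -> a | b
  T0 -> a
  T1 -> b
  T2 -> c
  T3 -> d

CYK fill, restricted to cells inside w[0..2]:
  [0..0]={B,C,T1}  "b"  orig:{B,C}
  [1..1]={B,C,S,T0}  "a"  orig:{B,C,S}
  [2..2]={T2}  "c"  orig:{}
  [0..1]={S}  "ba"
  [1..2]={B}  "ac"
  [0..2]={S}  "bac"

Original NTs in T[0,2] deriving "bac": ["S"]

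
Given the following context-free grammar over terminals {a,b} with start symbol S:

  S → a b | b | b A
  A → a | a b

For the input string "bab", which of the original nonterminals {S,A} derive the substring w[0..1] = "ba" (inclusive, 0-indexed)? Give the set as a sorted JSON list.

CNF form of G:
  S -> T0 T1 | T1 A | b
  A -> T0 T1 | a
  T0 -> a
  T1 -> b

CYK table (by increasing span) — only the sub-triangle for w[0..1]:
  T[0,0] 'b' = {S,T1}  orig:{S}
  T[1,1] 'a' = {A,T0}  orig:{A}
  T[0,1] 'ba' = {S}

Original NTs in T[0,1] deriving "ba": ["S"]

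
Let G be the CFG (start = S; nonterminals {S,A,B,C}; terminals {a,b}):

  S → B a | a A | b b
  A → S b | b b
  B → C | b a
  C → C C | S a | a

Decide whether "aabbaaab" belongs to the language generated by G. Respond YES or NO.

Convert to CNF:
  S -> B T1 | T0 T0 | T1 A
  A -> S T0 | T0 T0
  B -> C C | S T1 | T0 T1 | a
  C -> C C | S T1 | a
  T0 -> b
  T1 -> a

CYK table (by increasing span):
  [0..0]={B,C,T1}  "a"  orig:{B,C}
  [1..1]={B,C,T1}  "a"  orig:{B,C}
  [2..2]={T0}  "b"  orig:{}
  [3..3]={T0}  "b"  orig:{}
  [4..4]={B,C,T1}  "a"  orig:{B,C}
  [5..5]={B,C,T1}  "a"  orig:{B,C}
  [6..6]={B,C,T1}  "a"  orig:{B,C}
  [7..7]={T0}  "b"  orig:{}
  [0..1]={B,C,S}  "aa"
  [1..2]=∅  "ab"
  [2..3]={A,S}  "bb"
  [3..4]={B}  "ba"
  [4..5]={B,C,S}  "aa"
  [5..6]={B,C,S}  "aa"
  [6..7]=∅  "ab"
  [0..2]={A}  "aab"
  [1..3]={S}  "abb"
  [2..4]={B,C}  "bba"
  [3..5]={S}  "baa"
  [4..6]={B,C,S}  "aaa"
  [5..7]={A}  "aab"
  [0..3]=∅  "aabb"
  [1..4]={B,C}  "abba"
  [2..5]={B,C,S}  "bbaa"
  [3..6]={B,C}  "baaa"
  [4..7]={A,S}  "aaab"
  [0..4]={B,C}  "aabba"
  [1..5]={B,C,S}  "abbaa"
  [2..6]={B,C,S}  "bbaaa"
  [3..7]=∅  "baaab"
  [0..5]={B,C,S}  "aabbaa"
  [1..6]={B,C,S}  "abbaaa"
  [2..7]={A}  "bbaaab"
  [0..6]={B,C,S}  "aabbaaa"
  [1..7]={A,S}  "abbaaab"
  [0..7]={A,S}  "aabbaaab"

S ∈ T[0,7] ⇒ YES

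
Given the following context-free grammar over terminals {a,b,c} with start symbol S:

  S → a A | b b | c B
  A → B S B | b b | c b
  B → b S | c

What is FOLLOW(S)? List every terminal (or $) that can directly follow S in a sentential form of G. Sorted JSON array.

Compute FIRST by fixpoint:
[1]
  A via A→b b: +{b}
  A via A→c b: +{c}
  B via B→b S: +{b}
  B via B→c: +{c}
  S via S→a A: +{a}
  S via S→b b: +{b}
  S via S→c B: +{c}
  FIRST(S)={a,b,c}  FIRST(A)={b,c}  FIRST(B)={b,c}
[2] (no change)
  FIRST(S)={a,b,c}  FIRST(A)={b,c}  FIRST(B)={b,c}

FOLLOW sets:
FOLLOW(S) := {$}
iter 1:
  A→B S B: FOLLOW(B) ⊇ FIRST(S) = {a,b,c}; new: +{a,b,c}
  A→B S B: FOLLOW(S) ⊇ FIRST(B) = {b,c}; new: +{b,c}
  B→b S: FOLLOW(S) ⊇ FOLLOW(B) ⊇ {a,b,c}; new: +{a}
  S→a A: FOLLOW(A) ⊇ FOLLOW(S) ⊇ {$,a,b,c}; new: +{$,a,b,c}
  S→c B: FOLLOW(B) ⊇ FOLLOW(S) ⊇ {$,a,b,c}; new: +{$}
  S: {$,a,b,c}  A: {$,a,b,c}  B: {$,a,b,c}
iter 2: done
  S: {$,a,b,c}  A: {$,a,b,c}  B: {$,a,b,c}

FOLLOW(S) = ["$", "a", "b", "c"]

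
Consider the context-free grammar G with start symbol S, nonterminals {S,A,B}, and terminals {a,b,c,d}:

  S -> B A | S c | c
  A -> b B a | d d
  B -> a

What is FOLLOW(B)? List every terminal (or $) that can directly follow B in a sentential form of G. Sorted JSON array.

Compute FIRST by fixpoint:
[1]
  A via A→b B a: +{b}
  A via A→d d: +{d}
  B via B→a: +{a}
  S via S→B A: +{a}
  S via S→c: +{c}
  S: {a,c}  A: {b,d}  B: {a}
[2] — fixpoint
  S: {a,c}  A: {b,d}  B: {a}

FOLLOW sets:
seed FOLLOW(S) with $
[1]
  A→b B a: FOLLOW(B) ⊇ FIRST(a) = {a}; new: +{a}
  S→B A: FOLLOW(B) ⊇ FIRST(A) = {b,d}; new: +{b,d}
  S→B A: FOLLOW(A) ⊇ FOLLOW(S) ⊇ {$}; new: +{$}
  S→S c: FOLLOW(S) ⊇ FIRST(c) = {c}; new: +{c}
  FOLLOW(S)={$,c}  FOLLOW(A)={$}  FOLLOW(B)={a,b,d}
[2]
  S→B A: FOLLOW(A) ⊇ FOLLOW(S) ⊇ {$,c}; new: +{c}
  FOLLOW(S)={$,c}  FOLLOW(A)={$,c}  FOLLOW(B)={a,b,d}
[3] — fixpoint
  FOLLOW(S)={$,c}  FOLLOW(A)={$,c}  FOLLOW(B)={a,b,d}

FOLLOW(B) = ["a", "b", "d"]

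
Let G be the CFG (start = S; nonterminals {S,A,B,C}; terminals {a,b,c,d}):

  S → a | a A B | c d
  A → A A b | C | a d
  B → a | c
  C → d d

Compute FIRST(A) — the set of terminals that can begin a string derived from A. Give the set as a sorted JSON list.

FIRST iteration:
pass 1:
  A via A→a d: +{a}
  B via B→a: +{a}
  B via B→c: +{c}
  C via C→d d: +{d}
  S via S→a: +{a}
  S via S→c d: +{c}
  FIRST(S)={a,c}  FIRST(A)={a}  FIRST(B)={a,c}  FIRST(C)={d}
pass 2:
  A via A→C: +{d}
  FIRST(S)={a,c}  FIRST(A)={a,d}  FIRST(B)={a,c}  FIRST(C)={d}
pass 3: (no change)
  FIRST(S)={a,c}  FIRST(A)={a,d}  FIRST(B)={a,c}  FIRST(C)={d}

FIRST(A) = ["a", "d"]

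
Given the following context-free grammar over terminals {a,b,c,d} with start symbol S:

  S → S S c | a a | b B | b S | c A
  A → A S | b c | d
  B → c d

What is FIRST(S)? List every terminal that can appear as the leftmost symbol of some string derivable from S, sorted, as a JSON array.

FIRST iteration:
iter 1:
  A via A→b c: +{b}
  A via A→d: +{d}
  B via B→c d: +{c}
  S via S→a a: +{a}
  S via S→b B: +{b}
  S via S→c A: +{c}
  S: {a,b,c}  A: {b,d}  B: {c}
iter 2: (no change)
  S: {a,b,c}  A: {b,d}  B: {c}

FIRST(S) = ["a", "b", "c"]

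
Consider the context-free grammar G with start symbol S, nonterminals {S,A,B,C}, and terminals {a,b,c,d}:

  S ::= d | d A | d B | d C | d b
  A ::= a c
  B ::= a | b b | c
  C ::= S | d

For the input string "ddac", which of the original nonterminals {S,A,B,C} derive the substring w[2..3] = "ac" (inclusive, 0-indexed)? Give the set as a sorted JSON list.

CNF form of G:
  S -> T3 A | T3 B | T3 C | T3 T2 | d
  A -> T0 T1
  B -> T2 T2 | a | c
  C -> T3 A | T3 B | T3 C | T3 T2 | d
  T0 -> a
  T1 -> c
  T2 -> b
  T3 -> d

CYK fill, restricted to cells inside w[2..3]:
  cell(2,2) a: {B,T0}  orig:{B}
  cell(3,3) c: {B,T1}  orig:{B}
  cell(2,3) ac: {A}

Original NTs in T[2,3] deriving "ac": ["A"]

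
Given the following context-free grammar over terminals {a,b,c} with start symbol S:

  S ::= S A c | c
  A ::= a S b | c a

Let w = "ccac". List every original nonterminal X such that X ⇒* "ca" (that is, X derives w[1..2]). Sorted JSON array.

CNF form of G:
  S -> S X4 | c
  A -> T0 X3 | T2 T0
  T0 -> a
  T1 -> b
  T2 -> c
  X3 -> S T1
  X4 -> A T2

Fill CYK table bottom-up (cells [i..j] with 1 ≤ i ≤ j ≤ 2 only):
  cell(1,1) c: {S,T2}  orig:{S}
  cell(2,2) a: {T0}  orig:{}
  cell(1,2) ca: {A}

Original NTs in T[1,2] deriving "ca": ["A"]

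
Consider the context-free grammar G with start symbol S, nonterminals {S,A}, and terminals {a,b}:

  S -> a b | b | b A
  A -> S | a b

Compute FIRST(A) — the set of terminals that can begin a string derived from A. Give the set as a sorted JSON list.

FIRST iteration:
iter 1:
  A via A→a b: +{a}
  S via S→a b: +{a}
  S via S→b: +{b}
  FIRST[S]={a,b}  FIRST[A]={a}
iter 2:
  A via A→S: +{b}
  FIRST[S]={a,b}  FIRST[A]={a,b}
iter 3: (stable)
  FIRST[S]={a,b}  FIRST[A]={a,b}

FIRST(A) = ["a", "b"]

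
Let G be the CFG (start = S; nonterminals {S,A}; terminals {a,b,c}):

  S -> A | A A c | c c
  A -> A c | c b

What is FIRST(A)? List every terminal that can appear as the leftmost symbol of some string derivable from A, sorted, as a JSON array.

FIRST iteration:
pass 1:
  A via A→c b: +{c}
  S via S→A: +{c}
  FIRST[S]={c}  FIRST[A]={c}
pass 2: done
  FIRST[S]={c}  FIRST[A]={c}

FIRST(A) = ["c"]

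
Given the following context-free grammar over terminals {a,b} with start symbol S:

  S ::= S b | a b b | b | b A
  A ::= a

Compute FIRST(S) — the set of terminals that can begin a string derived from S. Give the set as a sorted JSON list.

FIRST iteration:
pass 1:
  A via A→a: +{a}
  S via S→a b b: +{a}
  S via S→b: +{b}
  FIRST[S]={a,b}  FIRST[A]={a}
pass 2: — fixpoint
  FIRST[S]={a,b}  FIRST[A]={a}

FIRST(S) = ["a", "b"]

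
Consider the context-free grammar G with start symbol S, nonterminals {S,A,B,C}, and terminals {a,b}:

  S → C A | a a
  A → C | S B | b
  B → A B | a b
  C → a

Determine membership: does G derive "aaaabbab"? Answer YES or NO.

Convert to CNF:
  S -> C A | T0 T0
  A -> S B | a | b
  B -> A B | T0 T1
  C -> a
  T0 -> a
  T1 -> b

Fill CYK table bottom-up:
  cell(0,0) a: {A,C,T0}  orig:{A,C}
  cell(1,1) a: {A,C,T0}  orig:{A,C}
  cell(2,2) a: {A,C,T0}  orig:{A,C}
  cell(3,3) a: {A,C,T0}  orig:{A,C}
  cell(4,4) b: {A,T1}  orig:{A}
  cell(5,5) b: {A,T1}  orig:{A}
  cell(6,6) a: {A,C,T0}  orig:{A,C}
  cell(7,7) b: {A,T1}  orig:{A}
  cell(0,1) aa: {S}
  cell(1,2) aa: {S}
  cell(2,3) aa: {S}
  cell(3,4) ab: {B,S}
  cell(4,5) bb: ∅
  cell(5,6) ba: ∅
  cell(6,7) ab: {B,S}
  cell(0,2) aaa: ∅
  cell(1,3) aaa: ∅
  cell(2,4) aab: {B}
  cell(3,5) abb: ∅
  cell(4,6) bba: ∅
  cell(5,7) bab: {B}
  cell(0,3) aaaa: ∅
  cell(1,4) aaab: {A,B}
  cell(2,5) aabb: ∅
  cell(3,6) abba: ∅
  cell(4,7) bbab: {B}
  cell(0,4) aaaab: {A,B,S}
  cell(1,5) aaabb: ∅
  cell(2,6) aabba: ∅
  cell(3,7) abbab: {A,B}
  cell(0,5) aaaabb: ∅
  cell(1,6) aaabba: ∅
  cell(2,7) aabbab: {A,B,S}
  cell(0,6) aaaabba: ∅
  cell(1,7) aaabbab: {A,B,S}
  cell(0,7) aaaabbab: {A,B,S}

S ∈ T[0,7] ⇒ YES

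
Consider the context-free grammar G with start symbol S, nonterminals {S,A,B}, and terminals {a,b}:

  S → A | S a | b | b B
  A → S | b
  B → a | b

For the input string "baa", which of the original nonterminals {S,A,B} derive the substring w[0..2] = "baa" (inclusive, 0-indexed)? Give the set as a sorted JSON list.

CNF form of G:
  S -> S T0 | T1 B | b
  A -> S T0 | T1 B | b
  B -> a | b
  T0 -> a
  T1 -> b

CYK fill, restricted to cells inside w[0..2]:
  T[0,0] 'b' = {A,B,S,T1}  orig:{A,B,S}
  T[1,1] 'a' = {B,T0}  orig:{B}
  T[2,2] 'a' = {B,T0}  orig:{B}
  T[0,1] 'ba' = {A,S}
  T[1,2] 'aa' = ∅
  T[0,2] 'baa' = {A,S}

Original NTs in T[0,2] deriving "baa": ["A", "S"]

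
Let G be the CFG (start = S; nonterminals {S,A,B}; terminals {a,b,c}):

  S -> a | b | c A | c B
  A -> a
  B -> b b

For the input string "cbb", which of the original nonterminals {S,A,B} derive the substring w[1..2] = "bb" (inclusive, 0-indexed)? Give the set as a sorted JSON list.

CNF form of G:
  S -> T1 A | T1 B | a | b
  A -> a
  B -> T0 T0
  T0 -> b
  T1 -> c

Fill CYK table bottom-up (cells [i..j] with 1 ≤ i ≤ j ≤ 2 only):
  cell(1,1) b: {S,T0}  orig:{S}
  cell(2,2) b: {S,T0}  orig:{S}
  cell(1,2) bb: {B}

Original NTs in T[1,2] deriving "bb": ["B"]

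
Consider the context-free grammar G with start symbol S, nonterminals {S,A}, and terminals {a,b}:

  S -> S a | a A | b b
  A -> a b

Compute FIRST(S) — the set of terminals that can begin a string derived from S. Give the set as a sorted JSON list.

Compute FIRST by fixpoint:
[1]
  A via A→a b: +{a}
  S via S→a A: +{a}
  S via S→b b: +{b}
  FIRST(S)={a,b}  FIRST(A)={a}
[2] — fixpoint
  FIRST(S)={a,b}  FIRST(A)={a}

FIRST(S) = ["a", "b"]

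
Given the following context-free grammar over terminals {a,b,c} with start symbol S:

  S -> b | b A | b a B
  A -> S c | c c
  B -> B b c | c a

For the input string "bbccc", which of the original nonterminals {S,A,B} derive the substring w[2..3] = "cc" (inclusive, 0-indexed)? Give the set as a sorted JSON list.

Convert to CNF:
  S -> T1 A | T1 X4 | b
  A -> S T0 | T0 T0
  B -> B X3 | T0 T2
  T0 -> c
  T1 -> b
  T2 -> a
  X3 -> T1 T0
  X4 -> T2 B

CYK table (by increasing span), restricted to cells inside w[2..3]:
  cell(2,2) c: {T0}  orig:{}
  cell(3,3) c: {T0}  orig:{}
  cell(2,3) cc: {A}

Original NTs in T[2,3] deriving "cc": ["A"]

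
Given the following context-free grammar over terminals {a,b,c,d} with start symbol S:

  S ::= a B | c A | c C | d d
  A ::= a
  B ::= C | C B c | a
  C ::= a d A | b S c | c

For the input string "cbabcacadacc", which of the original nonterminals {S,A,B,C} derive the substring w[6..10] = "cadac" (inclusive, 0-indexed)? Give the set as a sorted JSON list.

Convert to CNF:
  S -> T0 A | T0 C | T1 B | T2 T2
  A -> a
  B -> C X4 | T1 X5 | T3 X6 | a | c
  C -> T1 X7 | T3 X8 | c
  T0 -> c
  T1 -> a
  T2 -> d
  T3 -> b
  X4 -> B T0
  X5 -> T2 A
  X6 -> S T0
  X7 -> T2 A
  X8 -> S T0

CYK fill — only the sub-triangle for w[6..10]:
  cell(6,6) c: {B,C,T0}  orig:{B,C}
  cell(7,7) a: {A,B,T1}  orig:{A,B}
  cell(8,8) d: {T2}  orig:{}
  cell(9,9) a: {A,B,T1}  orig:{A,B}
  cell(10,10) c: {B,C,T0}  orig:{B,C}
  cell(6,7) ca: {S}
  cell(7,8) ad: ∅
  cell(8,9) da: {X5,X7}  orig:{}
  cell(9,10) ac: {S,X4}  orig:{S}
  cell(6,8) cad: ∅
  cell(7,9) ada: {B,C}
  cell(8,10) dac: ∅
  cell(6,9) cada: {S}
  cell(7,10) adac: {X4}  orig:{}
  cell(6,10) cadac: {B,X6,X8}  orig:{B}

Original NTs in T[6,10] deriving "cadac": ["B"]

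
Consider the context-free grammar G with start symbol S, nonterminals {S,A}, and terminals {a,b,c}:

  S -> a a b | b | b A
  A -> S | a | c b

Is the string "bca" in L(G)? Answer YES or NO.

CNF form of G:
  S -> T0 X4 | T1 A | b
  A -> T0 X3 | T1 A | T2 T1 | a | b
  T0 -> a
  T1 -> b
  T2 -> c
  X3 -> T0 T1
  X4 -> T0 T1

CYK table (by increasing span):
  T[0,0] 'b' = {A,S,T1}  orig:{A,S}
  T[1,1] 'c' = {T2}  orig:{}
  T[2,2] 'a' = {A,T0}  orig:{A}
  T[0,1] 'bc' = ∅
  T[1,2] 'ca' = ∅
  T[0,2] 'bca' = ∅

S ∉ T[0,2] ⇒ NO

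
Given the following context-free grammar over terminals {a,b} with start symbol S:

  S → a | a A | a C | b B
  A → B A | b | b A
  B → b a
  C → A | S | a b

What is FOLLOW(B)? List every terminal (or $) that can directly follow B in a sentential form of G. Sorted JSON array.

FIRST iteration:
[1]
  A via A→b: +{b}
  B via B→b a: +{b}
  C via C→A: +{b}
  C via C→a b: +{a}
  S via S→a: +{a}
  S via S→b B: +{b}
  FIRST(S)={a,b}  FIRST(A)={b}  FIRST(B)={b}  FIRST(C)={a,b}
[2] (no change)
  FIRST(S)={a,b}  FIRST(A)={b}  FIRST(B)={b}  FIRST(C)={a,b}

FOLLOW sets:
FOLLOW(S) := {$}
pass 1:
  A→B A: FOLLOW(B) ⊇ FIRST(A) = {b}; new: +{b}
  S→a A: FOLLOW(A) ⊇ FOLLOW(S) ⊇ {$}; new: +{$}
  S→a C: FOLLOW(C) ⊇ FOLLOW(S) ⊇ {$}; new: +{$}
  S→b B: FOLLOW(B) ⊇ FOLLOW(S) ⊇ {$}; new: +{$}
  FOLLOW(S)={$}  FOLLOW(A)={$}  FOLLOW(B)={$,b}  FOLLOW(C)={$}
pass 2: — fixpoint
  FOLLOW(S)={$}  FOLLOW(A)={$}  FOLLOW(B)={$,b}  FOLLOW(C)={$}

FOLLOW(B) = ["$", "b"]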